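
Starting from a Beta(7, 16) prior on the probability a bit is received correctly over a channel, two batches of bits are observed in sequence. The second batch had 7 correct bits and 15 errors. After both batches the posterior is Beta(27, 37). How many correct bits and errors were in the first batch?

13 correct bits and 6 errors

Because Beta–binomial updating is additive in the counts, the combined data contributed (α_post−α_prior, β_post−β_prior) successes and failures.
Total across both batches: 27−7=20 correct bits, 37−16=21 errors.
Subtract the second batch: 20−7=13 correct bits and 21−15=6 errors.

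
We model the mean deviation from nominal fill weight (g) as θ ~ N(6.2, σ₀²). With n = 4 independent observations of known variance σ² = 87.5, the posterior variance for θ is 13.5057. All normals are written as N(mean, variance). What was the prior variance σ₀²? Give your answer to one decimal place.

For the Normal–Normal model with known σ², precisions add: τ_n = τ₀ + n/σ².
So 1/σ₀² = 1/13.5057 − 4/87.5 = 0.074043 − 0.045714 = 0.028329.
Hence σ₀² = 1/0.028329 ≈ 35.3.

σ₀² = 35.3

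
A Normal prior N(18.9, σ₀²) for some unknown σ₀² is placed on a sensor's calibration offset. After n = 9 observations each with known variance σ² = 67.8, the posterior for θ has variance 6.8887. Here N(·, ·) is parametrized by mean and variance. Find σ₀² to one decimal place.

For the Normal–Normal model with known σ², precisions add: τ_n = τ₀ + n/σ².
So 1/σ₀² = 1/6.8887 − 9/67.8 = 0.145165 − 0.132743 = 0.012422.
Hence σ₀² = 1/0.012422 ≈ 80.5.

σ₀² = 80.5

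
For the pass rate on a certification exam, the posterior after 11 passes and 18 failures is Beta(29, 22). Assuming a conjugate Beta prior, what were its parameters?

Beta(18, 4)

A Beta(a, b) prior with s successes and f failures in binomial data gives a Beta(a+s, b+f) posterior.
So a = 29 − 11 = 18 and b = 22 − 18 = 4.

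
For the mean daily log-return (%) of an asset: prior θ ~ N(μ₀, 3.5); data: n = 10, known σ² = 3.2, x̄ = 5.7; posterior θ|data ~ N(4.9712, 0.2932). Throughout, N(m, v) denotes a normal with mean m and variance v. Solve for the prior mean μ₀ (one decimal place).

μ₀ = -3.0

The posterior mean is a precision-weighted average: μ_n = (τ₀μ₀ + τ_data·x̄)/(τ₀+τ_data), with τ₀=1/σ₀² and τ_data=n/σ².
Here τ₀ = 1/3.5 = 0.285714 and τ_data = 10/3.2 = 3.125000, so τ_n = 3.410714.
Rearranging for μ₀: μ₀ = (μ_n·τ_n − τ_data·x̄)/τ₀ = (4.9712·3.410714 − 3.125000·5.7) / 0.285714 = -0.857159/0.285714 ≈ -3.0.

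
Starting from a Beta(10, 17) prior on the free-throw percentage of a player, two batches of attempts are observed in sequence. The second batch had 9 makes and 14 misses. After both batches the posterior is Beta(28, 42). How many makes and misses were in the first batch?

Because Beta–binomial updating is additive in the counts, the combined data contributed (α_post−α_prior, β_post−β_prior) successes and failures.
Total across both batches: 28−10=18 makes, 42−17=25 misses.
Subtract the second batch: 18−9=9 makes and 25−14=11 misses.

9 makes and 11 misses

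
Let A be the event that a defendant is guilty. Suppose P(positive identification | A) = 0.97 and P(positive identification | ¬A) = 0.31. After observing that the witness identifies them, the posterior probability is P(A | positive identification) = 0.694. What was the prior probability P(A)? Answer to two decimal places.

P(A) = 0.42

In odds form, posterior odds = prior odds × likelihood ratio, so prior odds = posterior odds ÷ LR.
Posterior odds = 0.694/(1−0.694) = 2.2680. LR = 0.97/0.31 = 3.1290.
Prior odds = 2.2680/3.1290 = 0.7248, so P(A) = 0.7248/(1+0.7248) ≈ 0.42.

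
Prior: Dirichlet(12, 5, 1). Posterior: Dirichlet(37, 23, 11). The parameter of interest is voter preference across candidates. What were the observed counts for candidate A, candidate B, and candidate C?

For a Dirichlet(α) prior with multinomial counts c, the posterior is Dirichlet(α + c) componentwise.
Counts are posterior − prior componentwise: 37−12=25, 23−5=18, 11−1=10.

counts (25, 18, 10)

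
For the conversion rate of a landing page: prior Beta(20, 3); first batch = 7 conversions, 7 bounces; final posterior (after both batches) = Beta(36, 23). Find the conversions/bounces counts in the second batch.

Sequential conjugate updates are equivalent to a single update on the pooled data, so total successes = posterior α − prior α and total failures = posterior β − prior β.
Total across both batches: 36−20=16 conversions, 23−3=20 bounces.
Subtract the first batch: 16−7=9 conversions and 20−7=13 bounces.

9 conversions and 13 bounces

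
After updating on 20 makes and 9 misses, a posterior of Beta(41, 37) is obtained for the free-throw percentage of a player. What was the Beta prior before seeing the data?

Beta(21, 28)

A Beta(α, β) prior with s successes and f failures in binomial data gives a Beta(α+s, β+f) posterior.
Subtract the data counts: 41−20=21, 37−9=28.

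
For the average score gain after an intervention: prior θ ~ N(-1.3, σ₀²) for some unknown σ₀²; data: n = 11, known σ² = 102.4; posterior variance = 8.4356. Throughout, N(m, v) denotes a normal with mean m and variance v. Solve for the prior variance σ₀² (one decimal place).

σ₀² = 89.9

Posterior precision equals prior precision plus data precision: 1/σ_n² = 1/σ₀² + n/σ².
So 1/σ₀² = 1/8.4356 − 11/102.4 = 0.118545 − 0.107422 = 0.011123.
Hence σ₀² = 1/0.011123 ≈ 89.9.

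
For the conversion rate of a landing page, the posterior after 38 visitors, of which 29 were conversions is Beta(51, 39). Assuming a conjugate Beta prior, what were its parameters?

Beta(22, 30)

Under Beta–binomial conjugacy the posterior parameters are (a+s, b+f).
So a = 51 − 29 = 22 and b = 39 − 9 = 30.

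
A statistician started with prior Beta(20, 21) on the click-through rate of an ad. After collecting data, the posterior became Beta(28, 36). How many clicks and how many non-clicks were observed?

A Beta(α, β) prior with s successes and f failures in binomial data gives a Beta(α+s, β+f) posterior.
Match parameters: s=28−20=8, f=36−21=15.

8 clicks and 15 non-clicks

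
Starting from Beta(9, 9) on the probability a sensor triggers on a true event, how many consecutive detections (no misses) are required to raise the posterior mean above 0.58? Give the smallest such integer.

After k detections and 0 misses the posterior is Beta(9+k, 9), with mean (9+k)/(9+9+k).
Set (9+k)/(18+k) > 0.58 and solve: k > (0.58·18 − 9)/(1 − 0.58) = 3.429.
The smallest integer exceeding 3.429 is 4, and checking k=4: (13)/(22) = 0.5909 > 0.58.

k = 4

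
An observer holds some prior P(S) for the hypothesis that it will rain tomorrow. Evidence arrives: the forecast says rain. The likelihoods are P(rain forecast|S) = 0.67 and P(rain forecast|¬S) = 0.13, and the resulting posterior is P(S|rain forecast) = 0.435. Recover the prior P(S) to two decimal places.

P(S) = 0.13

In odds form, posterior odds = prior odds × likelihood ratio, so prior odds = posterior odds ÷ LR.
Posterior odds = 0.435/(1−0.435) = 0.7699. LR = 0.67/0.13 = 5.1538.
Prior odds = 0.7699/5.1538 = 0.1494, so P(S) = 0.1494/(1+0.1494) ≈ 0.13.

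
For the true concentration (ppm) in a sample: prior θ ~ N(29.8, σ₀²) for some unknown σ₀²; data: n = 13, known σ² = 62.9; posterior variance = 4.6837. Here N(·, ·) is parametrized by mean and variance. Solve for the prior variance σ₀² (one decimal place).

σ₀² = 146.4

For the Normal–Normal model with known σ², precisions add: τ_n = τ₀ + n/σ².
So 1/σ₀² = 1/4.6837 − 13/62.9 = 0.213506 − 0.206677 = 0.006829.
Hence σ₀² = 1/0.006829 ≈ 146.4.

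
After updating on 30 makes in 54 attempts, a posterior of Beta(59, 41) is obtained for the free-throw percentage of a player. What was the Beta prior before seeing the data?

Under Beta–binomial conjugacy the posterior parameters are (a+s, b+f).
So a = 59 − 30 = 29 and b = 41 − 24 = 17.

Beta(29, 17)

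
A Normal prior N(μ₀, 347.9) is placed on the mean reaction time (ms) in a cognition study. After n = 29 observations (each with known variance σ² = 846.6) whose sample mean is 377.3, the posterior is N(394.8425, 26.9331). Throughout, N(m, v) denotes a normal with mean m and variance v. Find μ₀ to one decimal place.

μ₀ = 603.9

The posterior mean is a precision-weighted average: μ_n = (τ₀μ₀ + τ_data·x̄)/(τ₀+τ_data), with τ₀=1/σ₀² and τ_data=n/σ².
Here τ₀ = 1/347.9 = 0.002874 and τ_data = 29/846.6 = 0.034255, so τ_n = 0.037129.
Rearranging for μ₀: μ₀ = (μ_n·τ_n − τ_data·x̄)/τ₀ = (394.8425·0.037129 − 0.034255·377.3) / 0.002874 = 1.735696/0.002874 ≈ 603.9.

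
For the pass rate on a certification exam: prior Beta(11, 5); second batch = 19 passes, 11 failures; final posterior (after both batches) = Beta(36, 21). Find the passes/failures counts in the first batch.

Sequential conjugate updates are equivalent to a single update on the pooled data, so total successes = posterior α − prior α and total failures = posterior β − prior β.
Total across both batches: 36−11=25 passes, 21−5=16 failures.
Subtract the second batch: 25−19=6 passes and 16−11=5 failures.

6 passes and 5 failures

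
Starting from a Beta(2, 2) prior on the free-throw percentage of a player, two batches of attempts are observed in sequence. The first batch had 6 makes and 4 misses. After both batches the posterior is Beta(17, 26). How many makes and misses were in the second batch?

Sequential conjugate updates are equivalent to a single update on the pooled data, so total successes = posterior α − prior α and total failures = posterior β − prior β.
Total across both batches: 17−2=15 makes, 26−2=24 misses.
Subtract the first batch: 15−6=9 makes and 24−4=20 misses.

9 makes and 20 misses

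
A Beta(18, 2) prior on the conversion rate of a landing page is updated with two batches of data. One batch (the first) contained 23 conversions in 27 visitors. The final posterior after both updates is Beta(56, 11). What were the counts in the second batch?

15 conversions and 5 bounces

Sequential conjugate updates are equivalent to a single update on the pooled data, so total successes = posterior α − prior α and total failures = posterior β − prior β.
Total across both batches: 56−18=38 conversions, 11−2=9 bounces.
Subtract the first batch: 38−23=15 conversions and 9−4=5 bounces.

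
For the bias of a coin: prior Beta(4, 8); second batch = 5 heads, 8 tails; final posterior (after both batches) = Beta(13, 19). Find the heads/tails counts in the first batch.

Sequential conjugate updates are equivalent to a single update on the pooled data, so total successes = posterior α − prior α and total failures = posterior β − prior β.
Total across both batches: 13−4=9 heads, 19−8=11 tails.
Subtract the second batch: 9−5=4 heads and 11−8=3 tails.

4 heads and 3 tails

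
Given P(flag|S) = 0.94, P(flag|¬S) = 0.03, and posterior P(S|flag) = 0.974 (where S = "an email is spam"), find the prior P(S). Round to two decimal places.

In odds form, posterior odds = prior odds × likelihood ratio, so prior odds = posterior odds ÷ LR.
Posterior odds = 0.974/(1−0.974) = 37.4615. LR = 0.94/0.03 = 31.3333.
Prior odds = 37.4615/31.3333 = 1.1956, so P(S) = 1.1956/(1+1.1956) ≈ 0.54.

P(S) = 0.54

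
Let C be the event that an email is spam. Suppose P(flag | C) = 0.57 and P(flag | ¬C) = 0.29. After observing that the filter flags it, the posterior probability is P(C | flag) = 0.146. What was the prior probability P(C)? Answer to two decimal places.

P(C) = 0.08

In odds form, posterior odds = prior odds × likelihood ratio, so prior odds = posterior odds ÷ LR.
Posterior odds = 0.146/(1−0.146) = 0.1710. LR = 0.57/0.29 = 1.9655.
Prior odds = 0.1710/1.9655 = 0.0870, so P(C) = 0.0870/(1+0.0870) ≈ 0.08.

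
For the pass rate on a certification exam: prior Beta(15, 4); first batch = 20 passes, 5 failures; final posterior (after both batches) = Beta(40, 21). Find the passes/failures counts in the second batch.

Because Beta–binomial updating is additive in the counts, the combined data contributed (α_post−α_prior, β_post−β_prior) successes and failures.
Total across both batches: 40−15=25 passes, 21−4=17 failures.
Subtract the first batch: 25−20=5 passes and 17−5=12 failures.

5 passes and 12 failures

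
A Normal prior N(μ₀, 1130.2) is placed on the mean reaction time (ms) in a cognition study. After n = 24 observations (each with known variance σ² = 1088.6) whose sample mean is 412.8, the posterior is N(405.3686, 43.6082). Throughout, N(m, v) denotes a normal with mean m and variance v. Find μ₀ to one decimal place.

μ₀ = 220.2

The posterior mean is a precision-weighted average: μ_n = (τ₀μ₀ + τ_data·x̄)/(τ₀+τ_data), with τ₀=1/σ₀² and τ_data=n/σ².
Here τ₀ = 1/1130.2 = 0.000885 and τ_data = 24/1088.6 = 0.022047, so τ_n = 0.022932.
Rearranging for μ₀: μ₀ = (μ_n·τ_n − τ_data·x̄)/τ₀ = (405.3686·0.022932 − 0.022047·412.8) / 0.000885 = 0.194911/0.000885 ≈ 220.2.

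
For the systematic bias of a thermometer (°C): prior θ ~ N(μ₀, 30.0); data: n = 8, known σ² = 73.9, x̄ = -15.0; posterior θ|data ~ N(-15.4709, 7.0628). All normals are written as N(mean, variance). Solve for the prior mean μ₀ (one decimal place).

The posterior mean is a precision-weighted average: μ_n = (τ₀μ₀ + τ_data·x̄)/(τ₀+τ_data), with τ₀=1/σ₀² and τ_data=n/σ².
Here τ₀ = 1/30.0 = 0.033333 and τ_data = 8/73.9 = 0.108254, so τ_n = 0.141587.
Rearranging for μ₀: μ₀ = (μ_n·τ_n − τ_data·x̄)/τ₀ = (-15.4709·0.141587 − 0.108254·-15.0) / 0.033333 = -0.566668/0.033333 ≈ -17.0.

μ₀ = -17.0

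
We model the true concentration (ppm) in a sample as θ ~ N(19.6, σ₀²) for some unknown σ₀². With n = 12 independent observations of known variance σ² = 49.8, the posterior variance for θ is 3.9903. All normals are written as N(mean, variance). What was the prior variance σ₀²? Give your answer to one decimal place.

Posterior precision equals prior precision plus data precision: 1/σ_n² = 1/σ₀² + n/σ².
So 1/σ₀² = 1/3.9903 − 12/49.8 = 0.250608 − 0.240964 = 0.009644.
Hence σ₀² = 1/0.009644 ≈ 103.7.

σ₀² = 103.7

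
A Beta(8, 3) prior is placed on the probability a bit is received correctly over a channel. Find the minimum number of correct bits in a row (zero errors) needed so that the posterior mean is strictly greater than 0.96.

After k correct bits and 0 errors the posterior is Beta(8+k, 3), with mean (8+k)/(8+3+k).
Set (8+k)/(11+k) > 0.96 and solve: k > (0.96·11 − 8)/(1 − 0.96) = 64.000.
The smallest integer exceeding 64.000 is 65.

k = 65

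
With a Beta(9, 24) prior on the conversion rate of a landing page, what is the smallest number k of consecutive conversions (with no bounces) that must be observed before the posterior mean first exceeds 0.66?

k = 38

After k conversions and 0 bounces the posterior is Beta(9+k, 24), with mean (9+k)/(9+24+k).
Set (9+k)/(33+k) > 0.66 and solve: k > (0.66·33 − 9)/(1 − 0.66) = 37.588.
The smallest integer exceeding 37.588 is 38.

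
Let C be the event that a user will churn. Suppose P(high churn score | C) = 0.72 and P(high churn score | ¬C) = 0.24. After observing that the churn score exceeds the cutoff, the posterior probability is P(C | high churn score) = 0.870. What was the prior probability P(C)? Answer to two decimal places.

In odds form, posterior odds = prior odds × likelihood ratio, so prior odds = posterior odds ÷ LR.
Posterior odds = 0.870/(1−0.870) = 6.6923. LR = 0.72/0.24 = 3.0000.
Prior odds = 6.6923/3.0000 = 2.2308, so P(C) = 2.2308/(1+2.2308) ≈ 0.69.

P(C) = 0.69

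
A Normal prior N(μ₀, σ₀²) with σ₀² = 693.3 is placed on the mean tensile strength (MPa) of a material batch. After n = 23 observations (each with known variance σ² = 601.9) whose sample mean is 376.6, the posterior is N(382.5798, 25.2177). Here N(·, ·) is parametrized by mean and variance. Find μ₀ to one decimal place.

With known observation variance, the Normal–Normal posterior has precision τ_n = τ₀ + n/σ² and mean μ_n = (τ₀μ₀ + (n/σ²)x̄)/τ_n.
Here τ₀ = 1/693.3 = 0.001442 and τ_data = 23/601.9 = 0.038212, so τ_n = 0.039654.
Rearranging for μ₀: μ₀ = (μ_n·τ_n − τ_data·x̄)/τ₀ = (382.5798·0.039654 − 0.038212·376.6) / 0.001442 = 0.780180/0.001442 ≈ 541.0.

μ₀ = 541.0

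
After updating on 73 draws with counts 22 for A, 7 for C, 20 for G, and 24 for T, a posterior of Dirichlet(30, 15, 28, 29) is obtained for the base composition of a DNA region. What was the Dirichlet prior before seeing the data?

Dirichlet(8, 8, 8, 5)

For a Dirichlet(α) prior with multinomial counts c, the posterior is Dirichlet(α + c) componentwise.
Subtract each count from the matching posterior parameter: 30−22=8, 15−7=8, 28−20=8, 29−24=5.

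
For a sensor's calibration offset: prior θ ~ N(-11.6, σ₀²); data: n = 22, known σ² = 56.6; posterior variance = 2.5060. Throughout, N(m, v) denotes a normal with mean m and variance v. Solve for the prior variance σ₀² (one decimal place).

σ₀² = 96.6

For the Normal–Normal model with known σ², precisions add: τ_n = τ₀ + n/σ².
So 1/σ₀² = 1/2.5060 − 22/56.6 = 0.399042 − 0.388693 = 0.010349.
Hence σ₀² = 1/0.010349 ≈ 96.6.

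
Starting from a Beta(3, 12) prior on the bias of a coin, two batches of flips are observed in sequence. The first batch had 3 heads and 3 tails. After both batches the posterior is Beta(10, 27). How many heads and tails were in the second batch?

Sequential conjugate updates are equivalent to a single update on the pooled data, so total successes = posterior α − prior α and total failures = posterior β − prior β.
Total across both batches: 10−3=7 heads, 27−12=15 tails.
Subtract the first batch: 7−3=4 heads and 15−3=12 tails.

4 heads and 12 tails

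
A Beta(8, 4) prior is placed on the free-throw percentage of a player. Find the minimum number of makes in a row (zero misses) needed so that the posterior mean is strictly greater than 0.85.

k = 15

After k makes and 0 misses the posterior is Beta(8+k, 4), with mean (8+k)/(8+4+k).
Set (8+k)/(12+k) > 0.85 and solve: k > (0.85·12 − 8)/(1 − 0.85) = 14.667.
The smallest integer exceeding 14.667 is 15, and checking k=15: (23)/(27) = 0.8519 > 0.85.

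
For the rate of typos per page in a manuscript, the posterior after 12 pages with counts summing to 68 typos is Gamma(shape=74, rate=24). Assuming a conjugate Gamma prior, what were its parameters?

A Gamma(α, β) prior (rate parametrization) on a Poisson rate with n observations summing to S gives posterior Gamma(α+S, β+n).
So α = 74 − 68 = 6 and β = 24 − 12 = 12.

Gamma(shape=6, rate=12)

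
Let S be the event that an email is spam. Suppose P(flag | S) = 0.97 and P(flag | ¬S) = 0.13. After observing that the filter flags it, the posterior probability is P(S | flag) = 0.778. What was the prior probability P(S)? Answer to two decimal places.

Bayes' rule in odds form gives O(S|E) = O(S)·[P(E|S)/P(E|¬S)], hence O(S) = O(S|E)/LR.
Posterior odds = 0.778/(1−0.778) = 3.5045. LR = 0.97/0.13 = 7.4615.
Prior odds = 3.5045/7.4615 = 0.4697, so P(S) = 0.4697/(1+0.4697) ≈ 0.32.

P(S) = 0.32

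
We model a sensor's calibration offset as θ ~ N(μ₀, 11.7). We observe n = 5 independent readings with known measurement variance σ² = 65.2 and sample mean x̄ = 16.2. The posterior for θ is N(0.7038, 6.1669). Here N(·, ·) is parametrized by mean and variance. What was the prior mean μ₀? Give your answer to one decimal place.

μ₀ = -13.2

With known observation variance, the Normal–Normal posterior has precision τ_n = τ₀ + n/σ² and mean μ_n = (τ₀μ₀ + (n/σ²)x̄)/τ_n.
Here τ₀ = 1/11.7 = 0.085470 and τ_data = 5/65.2 = 0.076687, so τ_n = 0.162157.
Rearranging for μ₀: μ₀ = (μ_n·τ_n − τ_data·x̄)/τ₀ = (0.7038·0.162157 − 0.076687·16.2) / 0.085470 = -1.128203/0.085470 ≈ -13.2.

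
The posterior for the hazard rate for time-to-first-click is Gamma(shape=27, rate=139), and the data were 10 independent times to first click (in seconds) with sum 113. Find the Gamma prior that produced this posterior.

Gamma–exponential conjugacy: posterior shape = α + n, posterior rate = β + Σtᵢ.
So α = 27 − 10 = 17 and β = 139 − 113 = 26.

Gamma(shape=17, rate=26)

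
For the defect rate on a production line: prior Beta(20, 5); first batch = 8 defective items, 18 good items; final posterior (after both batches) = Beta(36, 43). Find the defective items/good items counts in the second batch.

8 defective items and 20 good items

Sequential conjugate updates are equivalent to a single update on the pooled data, so total successes = posterior α − prior α and total failures = posterior β − prior β.
Total across both batches: 36−20=16 defective items, 43−5=38 good items.
Subtract the first batch: 16−8=8 defective items and 38−18=20 good items.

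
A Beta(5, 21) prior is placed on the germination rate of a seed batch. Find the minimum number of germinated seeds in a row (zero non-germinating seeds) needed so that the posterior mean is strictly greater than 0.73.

After k germinated seeds and 0 non-germinating seeds the posterior is Beta(5+k, 21), with mean (5+k)/(5+21+k).
Set (5+k)/(26+k) > 0.73 and solve: k > (0.73·26 − 5)/(1 − 0.73) = 51.778.
The smallest integer exceeding 51.778 is 52, and checking k=52: (57)/(78) = 0.7308 > 0.73.

k = 52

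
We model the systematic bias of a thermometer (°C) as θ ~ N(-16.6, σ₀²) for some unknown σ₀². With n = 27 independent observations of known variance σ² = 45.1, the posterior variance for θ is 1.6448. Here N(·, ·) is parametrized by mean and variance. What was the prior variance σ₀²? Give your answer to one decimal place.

σ₀² = 107.4

For the Normal–Normal model with known σ², precisions add: τ_n = τ₀ + n/σ².
So 1/σ₀² = 1/1.6448 − 27/45.1 = 0.607977 − 0.598670 = 0.009307.
Hence σ₀² = 1/0.009307 ≈ 107.4.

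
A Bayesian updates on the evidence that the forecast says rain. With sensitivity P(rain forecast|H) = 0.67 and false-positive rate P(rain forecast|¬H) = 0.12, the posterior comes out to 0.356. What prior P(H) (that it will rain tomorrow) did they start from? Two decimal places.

P(H) = 0.09

Bayes' rule in odds form gives O(H|E) = O(H)·[P(E|H)/P(E|¬H)], hence O(H) = O(H|E)/LR.
Posterior odds = 0.356/(1−0.356) = 0.5528. LR = 0.67/0.12 = 5.5833.
Prior odds = 0.5528/5.5833 = 0.0990, so P(H) = 0.0990/(1+0.0990) ≈ 0.09.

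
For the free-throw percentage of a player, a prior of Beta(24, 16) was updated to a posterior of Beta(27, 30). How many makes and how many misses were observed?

Under Beta–binomial conjugacy the posterior parameters are (a+s, b+f).
Match parameters: s=27−24=3, f=30−16=14.

3 makes and 14 misses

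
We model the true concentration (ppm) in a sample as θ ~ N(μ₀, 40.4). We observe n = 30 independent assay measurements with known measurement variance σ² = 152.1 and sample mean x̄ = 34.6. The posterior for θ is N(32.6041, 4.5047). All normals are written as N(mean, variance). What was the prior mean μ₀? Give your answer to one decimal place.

μ₀ = 16.7

The posterior mean is a precision-weighted average: μ_n = (τ₀μ₀ + τ_data·x̄)/(τ₀+τ_data), with τ₀=1/σ₀² and τ_data=n/σ².
Here τ₀ = 1/40.4 = 0.024752 and τ_data = 30/152.1 = 0.197239, so τ_n = 0.221991.
Rearranging for μ₀: μ₀ = (μ_n·τ_n − τ_data·x̄)/τ₀ = (32.6041·0.221991 − 0.197239·34.6) / 0.024752 = 0.413347/0.024752 ≈ 16.7.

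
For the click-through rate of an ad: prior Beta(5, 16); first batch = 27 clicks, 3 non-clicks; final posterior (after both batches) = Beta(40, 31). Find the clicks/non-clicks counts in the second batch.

Sequential conjugate updates are equivalent to a single update on the pooled data, so total successes = posterior α − prior α and total failures = posterior β − prior β.
Total across both batches: 40−5=35 clicks, 31−16=15 non-clicks.
Subtract the first batch: 35−27=8 clicks and 15−3=12 non-clicks.

8 clicks and 12 non-clicks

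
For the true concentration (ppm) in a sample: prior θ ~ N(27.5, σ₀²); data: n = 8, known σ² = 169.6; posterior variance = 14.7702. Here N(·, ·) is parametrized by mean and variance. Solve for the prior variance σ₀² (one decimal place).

For the Normal–Normal model with known σ², precisions add: τ_n = τ₀ + n/σ².
So 1/σ₀² = 1/14.7702 − 8/169.6 = 0.067704 − 0.047170 = 0.020534.
Hence σ₀² = 1/0.020534 ≈ 48.7.

σ₀² = 48.7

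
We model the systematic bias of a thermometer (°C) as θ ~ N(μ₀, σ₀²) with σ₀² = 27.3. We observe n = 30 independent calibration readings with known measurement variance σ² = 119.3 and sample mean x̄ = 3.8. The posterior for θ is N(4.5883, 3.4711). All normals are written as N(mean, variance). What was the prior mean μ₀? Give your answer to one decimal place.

The posterior mean is a precision-weighted average: μ_n = (τ₀μ₀ + τ_data·x̄)/(τ₀+τ_data), with τ₀=1/σ₀² and τ_data=n/σ².
Here τ₀ = 1/27.3 = 0.036630 and τ_data = 30/119.3 = 0.251467, so τ_n = 0.288097.
Rearranging for μ₀: μ₀ = (μ_n·τ_n − τ_data·x̄)/τ₀ = (4.5883·0.288097 − 0.251467·3.8) / 0.036630 = 0.366301/0.036630 ≈ 10.0.

μ₀ = 10.0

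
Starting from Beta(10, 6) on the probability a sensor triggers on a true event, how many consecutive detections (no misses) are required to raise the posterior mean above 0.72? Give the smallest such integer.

k = 6

After k detections and 0 misses the posterior is Beta(10+k, 6), with mean (10+k)/(10+6+k).
Set (10+k)/(16+k) > 0.72 and solve: k > (0.72·16 − 10)/(1 − 0.72) = 5.429.
The smallest integer exceeding 5.429 is 6, and checking k=6: (16)/(22) = 0.7273 > 0.72.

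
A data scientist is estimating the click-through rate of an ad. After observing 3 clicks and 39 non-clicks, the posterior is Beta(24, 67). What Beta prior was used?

Beta(21, 28)

A Beta(α, β) prior with s successes and f failures in binomial data gives a Beta(α+s, β+f) posterior.
Subtract the data counts: 24−3=21, 67−39=28.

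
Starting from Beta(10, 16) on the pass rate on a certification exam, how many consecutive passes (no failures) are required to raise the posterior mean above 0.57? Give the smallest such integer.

k = 12

After k passes and 0 failures the posterior is Beta(10+k, 16), with mean (10+k)/(10+16+k).
Set (10+k)/(26+k) > 0.57 and solve: k > (0.57·26 − 10)/(1 − 0.57) = 11.209.
The smallest integer exceeding 11.209 is 12.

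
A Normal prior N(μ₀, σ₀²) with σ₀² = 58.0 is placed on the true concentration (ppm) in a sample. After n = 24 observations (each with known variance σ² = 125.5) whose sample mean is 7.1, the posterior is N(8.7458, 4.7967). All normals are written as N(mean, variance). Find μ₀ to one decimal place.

With known observation variance, the Normal–Normal posterior has precision τ_n = τ₀ + n/σ² and mean μ_n = (τ₀μ₀ + (n/σ²)x̄)/τ_n.
Here τ₀ = 1/58.0 = 0.017241 and τ_data = 24/125.5 = 0.191235, so τ_n = 0.208476.
Rearranging for μ₀: μ₀ = (μ_n·τ_n − τ_data·x̄)/τ₀ = (8.7458·0.208476 − 0.191235·7.1) / 0.017241 = 0.465521/0.017241 ≈ 27.0.

μ₀ = 27.0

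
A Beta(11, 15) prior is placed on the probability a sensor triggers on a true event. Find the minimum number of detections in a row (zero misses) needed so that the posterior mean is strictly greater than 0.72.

k = 28

After k detections and 0 misses the posterior is Beta(11+k, 15), with mean (11+k)/(11+15+k).
Set (11+k)/(26+k) > 0.72 and solve: k > (0.72·26 − 11)/(1 − 0.72) = 27.571.
The smallest integer exceeding 27.571 is 28.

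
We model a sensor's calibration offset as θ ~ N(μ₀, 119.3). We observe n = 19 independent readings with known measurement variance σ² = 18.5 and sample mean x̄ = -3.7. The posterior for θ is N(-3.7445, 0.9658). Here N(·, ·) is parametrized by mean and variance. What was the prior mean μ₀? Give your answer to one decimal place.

μ₀ = -9.2

With known observation variance, the Normal–Normal posterior has precision τ_n = τ₀ + n/σ² and mean μ_n = (τ₀μ₀ + (n/σ²)x̄)/τ_n.
Here τ₀ = 1/119.3 = 0.008382 and τ_data = 19/18.5 = 1.027027, so τ_n = 1.035409.
Rearranging for μ₀: μ₀ = (μ_n·τ_n − τ_data·x̄)/τ₀ = (-3.7445·1.035409 − 1.027027·-3.7) / 0.008382 = -0.077089/0.008382 ≈ -9.2.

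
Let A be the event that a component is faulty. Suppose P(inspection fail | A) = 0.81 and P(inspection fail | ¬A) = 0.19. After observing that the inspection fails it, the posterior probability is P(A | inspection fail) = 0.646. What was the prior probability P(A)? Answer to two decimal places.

P(A) = 0.30

Bayes' rule in odds form gives O(A|E) = O(A)·[P(E|A)/P(E|¬A)], hence O(A) = O(A|E)/LR.
Posterior odds = 0.646/(1−0.646) = 1.8249. LR = 0.81/0.19 = 4.2632.
Prior odds = 1.8249/4.2632 = 0.4281, so P(A) = 0.4281/(1+0.4281) ≈ 0.30.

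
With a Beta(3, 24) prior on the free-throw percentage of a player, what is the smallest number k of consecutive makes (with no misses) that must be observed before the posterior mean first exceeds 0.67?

k = 46

After k makes and 0 misses the posterior is Beta(3+k, 24), with mean (3+k)/(3+24+k).
Set (3+k)/(27+k) > 0.67 and solve: k > (0.67·27 − 3)/(1 − 0.67) = 45.727.
The smallest integer exceeding 45.727 is 46.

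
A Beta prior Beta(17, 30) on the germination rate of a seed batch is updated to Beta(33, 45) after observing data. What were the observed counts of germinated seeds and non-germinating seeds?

A Beta(α, β) prior with s successes and f failures in binomial data gives a Beta(α+s, β+f) posterior.
So s = 33 − 17 = 16 and f = 45 − 30 = 15.

16 germinated seeds and 15 non-germinating seeds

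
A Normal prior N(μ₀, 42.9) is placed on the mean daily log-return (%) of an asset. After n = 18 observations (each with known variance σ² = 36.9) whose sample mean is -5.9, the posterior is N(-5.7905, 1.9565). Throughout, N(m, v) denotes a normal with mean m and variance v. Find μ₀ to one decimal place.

With known observation variance, the Normal–Normal posterior has precision τ_n = τ₀ + n/σ² and mean μ_n = (τ₀μ₀ + (n/σ²)x̄)/τ_n.
Here τ₀ = 1/42.9 = 0.023310 and τ_data = 18/36.9 = 0.487805, so τ_n = 0.511115.
Rearranging for μ₀: μ₀ = (μ_n·τ_n − τ_data·x̄)/τ₀ = (-5.7905·0.511115 − 0.487805·-5.9) / 0.023310 = -0.081562/0.023310 ≈ -3.5.

μ₀ = -3.5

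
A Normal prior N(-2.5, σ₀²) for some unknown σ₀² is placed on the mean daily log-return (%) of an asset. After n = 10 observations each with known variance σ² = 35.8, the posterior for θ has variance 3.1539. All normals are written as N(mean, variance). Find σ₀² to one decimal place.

For the Normal–Normal model with known σ², precisions add: τ_n = τ₀ + n/σ².
So 1/σ₀² = 1/3.1539 − 10/35.8 = 0.317068 − 0.279330 = 0.037738.
Hence σ₀² = 1/0.037738 ≈ 26.5.

σ₀² = 26.5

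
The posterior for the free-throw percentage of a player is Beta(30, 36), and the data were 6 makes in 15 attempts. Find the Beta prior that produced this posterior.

Beta(24, 27)

Under Beta–binomial conjugacy the posterior parameters are (a+s, b+f).
So a = 30 − 6 = 24 and b = 36 − 9 = 27.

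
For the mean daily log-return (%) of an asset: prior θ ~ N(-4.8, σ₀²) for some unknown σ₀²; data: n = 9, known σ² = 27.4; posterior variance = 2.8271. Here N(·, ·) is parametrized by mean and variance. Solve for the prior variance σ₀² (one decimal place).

σ₀² = 39.6

For the Normal–Normal model with known σ², precisions add: τ_n = τ₀ + n/σ².
So 1/σ₀² = 1/2.8271 − 9/27.4 = 0.353719 − 0.328467 = 0.025252.
Hence σ₀² = 1/0.025252 ≈ 39.6.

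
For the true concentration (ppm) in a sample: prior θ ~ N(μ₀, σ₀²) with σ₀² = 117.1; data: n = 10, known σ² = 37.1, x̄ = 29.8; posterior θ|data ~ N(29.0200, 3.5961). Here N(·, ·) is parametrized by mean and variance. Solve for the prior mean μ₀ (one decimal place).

With known observation variance, the Normal–Normal posterior has precision τ_n = τ₀ + n/σ² and mean μ_n = (τ₀μ₀ + (n/σ²)x̄)/τ_n.
Here τ₀ = 1/117.1 = 0.008540 and τ_data = 10/37.1 = 0.269542, so τ_n = 0.278082.
Rearranging for μ₀: μ₀ = (μ_n·τ_n − τ_data·x̄)/τ₀ = (29.0200·0.278082 − 0.269542·29.8) / 0.008540 = 0.037588/0.008540 ≈ 4.4.

μ₀ = 4.4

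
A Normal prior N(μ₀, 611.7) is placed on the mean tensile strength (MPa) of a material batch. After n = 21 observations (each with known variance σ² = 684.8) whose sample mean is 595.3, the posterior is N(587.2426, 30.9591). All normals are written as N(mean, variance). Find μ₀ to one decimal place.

μ₀ = 436.1

With known observation variance, the Normal–Normal posterior has precision τ_n = τ₀ + n/σ² and mean μ_n = (τ₀μ₀ + (n/σ²)x̄)/τ_n.
Here τ₀ = 1/611.7 = 0.001635 and τ_data = 21/684.8 = 0.030666, so τ_n = 0.032301.
Rearranging for μ₀: μ₀ = (μ_n·τ_n − τ_data·x̄)/τ₀ = (587.2426·0.032301 − 0.030666·595.3) / 0.001635 = 0.713053/0.001635 ≈ 436.1.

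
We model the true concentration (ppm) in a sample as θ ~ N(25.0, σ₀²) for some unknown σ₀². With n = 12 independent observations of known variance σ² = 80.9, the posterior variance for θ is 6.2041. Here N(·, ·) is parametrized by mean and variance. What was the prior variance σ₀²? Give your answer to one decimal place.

For the Normal–Normal model with known σ², precisions add: τ_n = τ₀ + n/σ².
So 1/σ₀² = 1/6.2041 − 12/80.9 = 0.161184 − 0.148331 = 0.012853.
Hence σ₀² = 1/0.012853 ≈ 77.8.

σ₀² = 77.8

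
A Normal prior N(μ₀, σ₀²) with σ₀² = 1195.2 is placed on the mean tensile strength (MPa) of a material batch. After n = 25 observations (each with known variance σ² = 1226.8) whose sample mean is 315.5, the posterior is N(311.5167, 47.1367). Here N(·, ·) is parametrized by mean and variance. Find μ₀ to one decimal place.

The posterior mean is a precision-weighted average: μ_n = (τ₀μ₀ + τ_data·x̄)/(τ₀+τ_data), with τ₀=1/σ₀² and τ_data=n/σ².
Here τ₀ = 1/1195.2 = 0.000837 and τ_data = 25/1226.8 = 0.020378, so τ_n = 0.021215.
Rearranging for μ₀: μ₀ = (μ_n·τ_n − τ_data·x̄)/τ₀ = (311.5167·0.021215 − 0.020378·315.5) / 0.000837 = 0.179568/0.000837 ≈ 214.5.

μ₀ = 214.5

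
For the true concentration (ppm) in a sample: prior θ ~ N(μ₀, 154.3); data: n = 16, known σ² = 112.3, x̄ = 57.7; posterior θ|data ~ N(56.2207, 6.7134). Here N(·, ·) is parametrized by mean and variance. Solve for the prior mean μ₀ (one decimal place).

With known observation variance, the Normal–Normal posterior has precision τ_n = τ₀ + n/σ² and mean μ_n = (τ₀μ₀ + (n/σ²)x̄)/τ_n.
Here τ₀ = 1/154.3 = 0.006481 and τ_data = 16/112.3 = 0.142476, so τ_n = 0.148957.
Rearranging for μ₀: μ₀ = (μ_n·τ_n − τ_data·x̄)/τ₀ = (56.2207·0.148957 − 0.142476·57.7) / 0.006481 = 0.153602/0.006481 ≈ 23.7.

μ₀ = 23.7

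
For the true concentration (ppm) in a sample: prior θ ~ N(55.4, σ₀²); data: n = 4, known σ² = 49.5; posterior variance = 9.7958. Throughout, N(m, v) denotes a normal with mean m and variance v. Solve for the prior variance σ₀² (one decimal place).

For the Normal–Normal model with known σ², precisions add: τ_n = τ₀ + n/σ².
So 1/σ₀² = 1/9.7958 − 4/49.5 = 0.102085 − 0.080808 = 0.021277.
Hence σ₀² = 1/0.021277 ≈ 47.0.

σ₀² = 47.0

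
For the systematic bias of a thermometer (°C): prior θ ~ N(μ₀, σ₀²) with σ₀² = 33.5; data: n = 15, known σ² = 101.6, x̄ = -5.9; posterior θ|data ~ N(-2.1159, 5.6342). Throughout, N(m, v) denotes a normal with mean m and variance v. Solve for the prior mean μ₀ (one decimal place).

μ₀ = 16.6

With known observation variance, the Normal–Normal posterior has precision τ_n = τ₀ + n/σ² and mean μ_n = (τ₀μ₀ + (n/σ²)x̄)/τ_n.
Here τ₀ = 1/33.5 = 0.029851 and τ_data = 15/101.6 = 0.147638, so τ_n = 0.177489.
Rearranging for μ₀: μ₀ = (μ_n·τ_n − τ_data·x̄)/τ₀ = (-2.1159·0.177489 − 0.147638·-5.9) / 0.029851 = 0.495515/0.029851 ≈ 16.6.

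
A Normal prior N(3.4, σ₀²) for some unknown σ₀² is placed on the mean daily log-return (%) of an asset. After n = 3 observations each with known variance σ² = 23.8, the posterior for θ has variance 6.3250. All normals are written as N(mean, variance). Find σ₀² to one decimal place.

σ₀² = 31.2

For the Normal–Normal model with known σ², precisions add: τ_n = τ₀ + n/σ².
So 1/σ₀² = 1/6.3250 − 3/23.8 = 0.158103 − 0.126050 = 0.032053.
Hence σ₀² = 1/0.032053 ≈ 31.2.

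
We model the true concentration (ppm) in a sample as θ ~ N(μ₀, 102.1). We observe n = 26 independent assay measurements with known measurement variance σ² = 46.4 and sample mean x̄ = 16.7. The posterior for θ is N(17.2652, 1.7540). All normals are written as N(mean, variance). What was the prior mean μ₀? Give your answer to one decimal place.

The posterior mean is a precision-weighted average: μ_n = (τ₀μ₀ + τ_data·x̄)/(τ₀+τ_data), with τ₀=1/σ₀² and τ_data=n/σ².
Here τ₀ = 1/102.1 = 0.009794 and τ_data = 26/46.4 = 0.560345, so τ_n = 0.570139.
Rearranging for μ₀: μ₀ = (μ_n·τ_n − τ_data·x̄)/τ₀ = (17.2652·0.570139 − 0.560345·16.7) / 0.009794 = 0.485802/0.009794 ≈ 49.6.

μ₀ = 49.6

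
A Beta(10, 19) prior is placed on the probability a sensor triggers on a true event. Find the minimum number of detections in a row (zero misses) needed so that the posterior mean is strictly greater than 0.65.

k = 26

After k detections and 0 misses the posterior is Beta(10+k, 19), with mean (10+k)/(10+19+k).
Set (10+k)/(29+k) > 0.65 and solve: k > (0.65·29 − 10)/(1 − 0.65) = 25.286.
The smallest integer exceeding 25.286 is 26, and checking k=26: (36)/(55) = 0.6545 > 0.65.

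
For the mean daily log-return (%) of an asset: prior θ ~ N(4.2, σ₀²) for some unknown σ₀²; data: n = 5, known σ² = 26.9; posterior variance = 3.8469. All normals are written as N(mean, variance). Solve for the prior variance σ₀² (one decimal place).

σ₀² = 13.5

Posterior precision equals prior precision plus data precision: 1/σ_n² = 1/σ₀² + n/σ².
So 1/σ₀² = 1/3.8469 − 5/26.9 = 0.259950 − 0.185874 = 0.074076.
Hence σ₀² = 1/0.074076 ≈ 13.5.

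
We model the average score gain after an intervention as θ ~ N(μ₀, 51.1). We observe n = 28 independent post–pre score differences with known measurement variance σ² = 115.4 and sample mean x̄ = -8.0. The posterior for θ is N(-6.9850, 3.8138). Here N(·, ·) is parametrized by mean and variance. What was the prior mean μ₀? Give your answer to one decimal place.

μ₀ = 5.6

The posterior mean is a precision-weighted average: μ_n = (τ₀μ₀ + τ_data·x̄)/(τ₀+τ_data), with τ₀=1/σ₀² and τ_data=n/σ².
Here τ₀ = 1/51.1 = 0.019569 and τ_data = 28/115.4 = 0.242634, so τ_n = 0.262203.
Rearranging for μ₀: μ₀ = (μ_n·τ_n − τ_data·x̄)/τ₀ = (-6.9850·0.262203 − 0.242634·-8.0) / 0.019569 = 0.109584/0.019569 ≈ 5.6.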